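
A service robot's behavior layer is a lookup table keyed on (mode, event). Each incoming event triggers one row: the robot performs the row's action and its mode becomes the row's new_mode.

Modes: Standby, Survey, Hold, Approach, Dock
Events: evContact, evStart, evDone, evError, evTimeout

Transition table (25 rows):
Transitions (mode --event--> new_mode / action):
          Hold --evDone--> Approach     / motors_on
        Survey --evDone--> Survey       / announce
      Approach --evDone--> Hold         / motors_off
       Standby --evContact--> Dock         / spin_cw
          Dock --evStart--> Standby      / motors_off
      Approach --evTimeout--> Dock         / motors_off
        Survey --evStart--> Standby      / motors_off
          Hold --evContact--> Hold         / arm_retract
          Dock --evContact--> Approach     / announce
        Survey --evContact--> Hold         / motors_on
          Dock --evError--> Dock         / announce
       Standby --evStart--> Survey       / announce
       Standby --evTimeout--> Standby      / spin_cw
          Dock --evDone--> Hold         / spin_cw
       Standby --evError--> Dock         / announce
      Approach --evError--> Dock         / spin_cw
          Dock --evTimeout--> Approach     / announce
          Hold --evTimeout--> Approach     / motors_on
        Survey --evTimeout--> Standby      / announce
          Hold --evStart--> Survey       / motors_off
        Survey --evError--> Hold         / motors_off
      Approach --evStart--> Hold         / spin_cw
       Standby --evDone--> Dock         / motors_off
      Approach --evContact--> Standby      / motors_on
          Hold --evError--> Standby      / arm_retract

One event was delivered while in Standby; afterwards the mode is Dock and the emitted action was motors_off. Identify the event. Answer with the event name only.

evDone

try evContact: (Standby, evContact) → (Dock, spin_cw)
try evStart: (Standby, evStart) → (Survey, announce)
try evDone: (Standby, evDone) → (Dock, motors_off)  ← matches
try evError: (Standby, evError) → (Dock, announce)
try evTimeout: (Standby, evTimeout) → (Standby, spin_cw)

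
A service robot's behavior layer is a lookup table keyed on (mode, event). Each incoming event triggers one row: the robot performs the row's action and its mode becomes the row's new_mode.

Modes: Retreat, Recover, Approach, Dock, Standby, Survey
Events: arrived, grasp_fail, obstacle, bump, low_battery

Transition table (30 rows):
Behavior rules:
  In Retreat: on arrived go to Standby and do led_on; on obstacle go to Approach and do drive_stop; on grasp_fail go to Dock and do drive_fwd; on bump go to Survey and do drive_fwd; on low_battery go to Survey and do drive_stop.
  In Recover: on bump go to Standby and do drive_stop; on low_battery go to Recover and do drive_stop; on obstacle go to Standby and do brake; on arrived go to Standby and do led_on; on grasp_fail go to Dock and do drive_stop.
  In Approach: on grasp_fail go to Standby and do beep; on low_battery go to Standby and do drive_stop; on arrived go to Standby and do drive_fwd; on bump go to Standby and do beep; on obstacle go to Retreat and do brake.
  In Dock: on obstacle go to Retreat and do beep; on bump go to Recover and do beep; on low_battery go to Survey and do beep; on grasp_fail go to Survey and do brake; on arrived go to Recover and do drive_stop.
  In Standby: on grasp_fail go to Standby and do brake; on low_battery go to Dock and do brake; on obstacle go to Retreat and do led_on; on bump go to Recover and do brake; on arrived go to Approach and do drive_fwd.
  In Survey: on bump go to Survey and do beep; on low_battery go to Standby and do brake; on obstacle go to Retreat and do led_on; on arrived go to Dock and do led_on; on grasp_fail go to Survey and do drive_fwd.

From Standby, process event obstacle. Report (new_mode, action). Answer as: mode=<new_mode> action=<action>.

current mode = Standby; filter table to that mode:
  (Standby, grasp_fail) → (Standby, brake)
  (Standby, low_battery) → (Dock, brake)
  (Standby, obstacle) → (Retreat, led_on)  ← event matches
  (Standby, bump) → (Recover, brake)
  (Standby, arrived) → (Approach, drive_fwd)
event = obstacle selects (Retreat, led_on)

mode=Retreat action=led_on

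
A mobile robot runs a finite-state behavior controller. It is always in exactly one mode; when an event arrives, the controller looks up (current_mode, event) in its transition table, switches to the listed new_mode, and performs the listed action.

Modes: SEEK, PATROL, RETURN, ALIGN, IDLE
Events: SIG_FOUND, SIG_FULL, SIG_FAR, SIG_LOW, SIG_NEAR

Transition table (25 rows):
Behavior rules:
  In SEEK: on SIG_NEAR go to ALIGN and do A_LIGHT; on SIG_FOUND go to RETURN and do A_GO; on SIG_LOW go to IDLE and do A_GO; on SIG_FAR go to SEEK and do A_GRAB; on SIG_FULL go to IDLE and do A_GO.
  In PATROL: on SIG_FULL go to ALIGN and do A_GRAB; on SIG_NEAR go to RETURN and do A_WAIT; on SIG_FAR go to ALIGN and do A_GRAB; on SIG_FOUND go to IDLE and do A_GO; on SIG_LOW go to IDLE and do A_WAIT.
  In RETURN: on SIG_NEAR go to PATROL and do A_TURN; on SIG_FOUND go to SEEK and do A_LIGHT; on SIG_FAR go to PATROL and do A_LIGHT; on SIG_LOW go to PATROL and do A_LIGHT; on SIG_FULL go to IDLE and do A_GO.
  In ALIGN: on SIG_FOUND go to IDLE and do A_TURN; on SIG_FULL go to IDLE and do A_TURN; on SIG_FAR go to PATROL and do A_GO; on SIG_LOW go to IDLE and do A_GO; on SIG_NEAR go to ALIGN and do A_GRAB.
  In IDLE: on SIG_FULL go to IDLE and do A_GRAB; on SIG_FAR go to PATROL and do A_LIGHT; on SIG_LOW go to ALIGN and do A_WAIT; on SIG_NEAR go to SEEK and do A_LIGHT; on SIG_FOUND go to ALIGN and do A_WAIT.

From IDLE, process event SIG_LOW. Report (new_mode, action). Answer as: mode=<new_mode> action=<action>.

current mode = IDLE; filter table to that mode:
  (IDLE, SIG_FULL) → (IDLE, A_GRAB)
  (IDLE, SIG_FAR) → (PATROL, A_LIGHT)
  (IDLE, SIG_LOW) → (ALIGN, A_WAIT)  ← event matches
  (IDLE, SIG_NEAR) → (SEEK, A_LIGHT)
  (IDLE, SIG_FOUND) → (ALIGN, A_WAIT)
event = SIG_LOW selects (ALIGN, A_WAIT)

mode=ALIGN action=A_WAIT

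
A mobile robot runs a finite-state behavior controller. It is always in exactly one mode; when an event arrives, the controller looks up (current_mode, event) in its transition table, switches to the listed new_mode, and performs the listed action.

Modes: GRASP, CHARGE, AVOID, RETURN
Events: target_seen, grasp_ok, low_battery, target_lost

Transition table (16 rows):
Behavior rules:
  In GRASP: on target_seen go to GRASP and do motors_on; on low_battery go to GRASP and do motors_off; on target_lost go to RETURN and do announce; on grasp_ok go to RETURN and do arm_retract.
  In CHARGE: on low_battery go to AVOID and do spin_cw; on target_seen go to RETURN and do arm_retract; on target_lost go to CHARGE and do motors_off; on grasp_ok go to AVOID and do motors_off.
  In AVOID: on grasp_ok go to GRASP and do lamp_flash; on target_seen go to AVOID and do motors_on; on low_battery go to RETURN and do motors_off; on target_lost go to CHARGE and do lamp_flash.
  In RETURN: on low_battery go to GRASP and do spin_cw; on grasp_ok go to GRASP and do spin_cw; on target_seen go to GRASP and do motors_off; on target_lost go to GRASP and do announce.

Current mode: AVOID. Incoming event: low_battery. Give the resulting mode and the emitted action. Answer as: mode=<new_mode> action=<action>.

current mode = AVOID; filter table to that mode:
  (AVOID, grasp_ok) → (GRASP, lamp_flash)
  (AVOID, target_seen) → (AVOID, motors_on)
  (AVOID, low_battery) → (RETURN, motors_off)  ← event matches
  (AVOID, target_lost) → (CHARGE, lamp_flash)
event = low_battery selects (RETURN, motors_off)

mode=RETURN action=motors_off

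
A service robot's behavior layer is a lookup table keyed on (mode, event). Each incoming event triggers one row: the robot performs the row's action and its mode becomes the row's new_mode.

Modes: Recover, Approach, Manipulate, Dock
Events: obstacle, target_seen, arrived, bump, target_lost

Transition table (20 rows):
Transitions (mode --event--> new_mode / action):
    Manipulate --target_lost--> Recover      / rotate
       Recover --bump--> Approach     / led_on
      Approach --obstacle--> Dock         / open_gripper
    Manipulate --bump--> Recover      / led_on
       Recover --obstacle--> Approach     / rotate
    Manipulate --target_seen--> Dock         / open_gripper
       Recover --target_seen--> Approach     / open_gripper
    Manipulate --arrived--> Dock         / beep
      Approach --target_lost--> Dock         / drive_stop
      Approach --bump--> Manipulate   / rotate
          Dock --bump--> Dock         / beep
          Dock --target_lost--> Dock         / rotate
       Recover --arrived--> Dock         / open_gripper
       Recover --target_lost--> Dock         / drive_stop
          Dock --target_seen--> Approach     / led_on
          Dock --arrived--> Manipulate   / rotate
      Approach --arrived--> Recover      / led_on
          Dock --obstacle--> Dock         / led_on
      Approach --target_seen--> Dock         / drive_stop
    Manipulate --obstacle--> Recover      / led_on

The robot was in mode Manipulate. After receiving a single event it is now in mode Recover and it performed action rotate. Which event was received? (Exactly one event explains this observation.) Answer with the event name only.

try obstacle: (Manipulate, obstacle) → (Recover, led_on)
try target_seen: (Manipulate, target_seen) → (Dock, open_gripper)
try arrived: (Manipulate, arrived) → (Dock, beep)
try bump: (Manipulate, bump) → (Recover, led_on)
try target_lost: (Manipulate, target_lost) → (Recover, rotate)  ← matches

target_lost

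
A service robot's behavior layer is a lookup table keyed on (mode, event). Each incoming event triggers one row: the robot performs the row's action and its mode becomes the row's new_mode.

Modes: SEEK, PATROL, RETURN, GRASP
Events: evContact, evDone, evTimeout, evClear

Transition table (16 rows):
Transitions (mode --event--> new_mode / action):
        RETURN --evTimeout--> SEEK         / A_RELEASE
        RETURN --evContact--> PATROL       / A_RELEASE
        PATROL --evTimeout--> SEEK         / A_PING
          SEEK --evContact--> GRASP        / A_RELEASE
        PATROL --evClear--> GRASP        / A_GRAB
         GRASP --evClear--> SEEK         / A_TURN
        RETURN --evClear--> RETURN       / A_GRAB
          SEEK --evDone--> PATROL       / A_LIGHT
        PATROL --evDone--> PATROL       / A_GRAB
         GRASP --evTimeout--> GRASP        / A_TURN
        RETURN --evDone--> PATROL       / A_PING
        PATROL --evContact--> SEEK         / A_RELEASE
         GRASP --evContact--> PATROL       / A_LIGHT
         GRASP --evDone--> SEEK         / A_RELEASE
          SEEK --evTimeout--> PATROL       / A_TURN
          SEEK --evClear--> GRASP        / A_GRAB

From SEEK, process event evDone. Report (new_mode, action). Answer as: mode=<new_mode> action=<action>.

current mode = SEEK; filter table to that mode:
  (SEEK, evContact) → (GRASP, A_RELEASE)
  (SEEK, evDone) → (PATROL, A_LIGHT)  ← event matches
  (SEEK, evTimeout) → (PATROL, A_TURN)
  (SEEK, evClear) → (GRASP, A_GRAB)
event = evDone selects (PATROL, A_LIGHT)

mode=PATROL action=A_LIGHT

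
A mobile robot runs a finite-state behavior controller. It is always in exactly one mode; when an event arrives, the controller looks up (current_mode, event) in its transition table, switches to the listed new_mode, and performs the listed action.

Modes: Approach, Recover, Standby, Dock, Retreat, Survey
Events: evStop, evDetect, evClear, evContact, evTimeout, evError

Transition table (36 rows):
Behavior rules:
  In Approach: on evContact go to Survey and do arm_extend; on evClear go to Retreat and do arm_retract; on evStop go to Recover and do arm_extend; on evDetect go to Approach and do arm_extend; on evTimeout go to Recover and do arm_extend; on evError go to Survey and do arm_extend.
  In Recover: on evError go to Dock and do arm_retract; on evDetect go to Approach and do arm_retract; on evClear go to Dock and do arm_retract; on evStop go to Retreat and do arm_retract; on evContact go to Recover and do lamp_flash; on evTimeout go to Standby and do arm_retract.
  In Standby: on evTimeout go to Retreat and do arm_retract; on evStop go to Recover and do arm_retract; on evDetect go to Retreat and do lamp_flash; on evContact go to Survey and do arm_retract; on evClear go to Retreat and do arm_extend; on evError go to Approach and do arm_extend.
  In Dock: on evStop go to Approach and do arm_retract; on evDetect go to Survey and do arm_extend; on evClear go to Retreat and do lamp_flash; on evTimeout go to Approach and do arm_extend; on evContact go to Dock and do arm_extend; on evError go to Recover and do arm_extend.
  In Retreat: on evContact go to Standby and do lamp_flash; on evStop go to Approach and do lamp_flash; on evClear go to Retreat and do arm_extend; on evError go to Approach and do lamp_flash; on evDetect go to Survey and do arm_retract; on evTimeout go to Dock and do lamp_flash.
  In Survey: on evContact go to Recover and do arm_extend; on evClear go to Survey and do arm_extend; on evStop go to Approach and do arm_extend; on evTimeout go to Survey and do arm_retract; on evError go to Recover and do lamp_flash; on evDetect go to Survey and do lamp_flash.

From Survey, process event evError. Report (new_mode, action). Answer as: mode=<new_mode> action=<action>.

current mode = Survey; filter table to that mode:
  (Survey, evContact) → (Recover, arm_extend)
  (Survey, evClear) → (Survey, arm_extend)
  (Survey, evStop) → (Approach, arm_extend)
  (Survey, evTimeout) → (Survey, arm_retract)
  (Survey, evError) → (Recover, lamp_flash)  ← event matches
  (Survey, evDetect) → (Survey, lamp_flash)
event = evError selects (Recover, lamp_flash)

mode=Recover action=lamp_flash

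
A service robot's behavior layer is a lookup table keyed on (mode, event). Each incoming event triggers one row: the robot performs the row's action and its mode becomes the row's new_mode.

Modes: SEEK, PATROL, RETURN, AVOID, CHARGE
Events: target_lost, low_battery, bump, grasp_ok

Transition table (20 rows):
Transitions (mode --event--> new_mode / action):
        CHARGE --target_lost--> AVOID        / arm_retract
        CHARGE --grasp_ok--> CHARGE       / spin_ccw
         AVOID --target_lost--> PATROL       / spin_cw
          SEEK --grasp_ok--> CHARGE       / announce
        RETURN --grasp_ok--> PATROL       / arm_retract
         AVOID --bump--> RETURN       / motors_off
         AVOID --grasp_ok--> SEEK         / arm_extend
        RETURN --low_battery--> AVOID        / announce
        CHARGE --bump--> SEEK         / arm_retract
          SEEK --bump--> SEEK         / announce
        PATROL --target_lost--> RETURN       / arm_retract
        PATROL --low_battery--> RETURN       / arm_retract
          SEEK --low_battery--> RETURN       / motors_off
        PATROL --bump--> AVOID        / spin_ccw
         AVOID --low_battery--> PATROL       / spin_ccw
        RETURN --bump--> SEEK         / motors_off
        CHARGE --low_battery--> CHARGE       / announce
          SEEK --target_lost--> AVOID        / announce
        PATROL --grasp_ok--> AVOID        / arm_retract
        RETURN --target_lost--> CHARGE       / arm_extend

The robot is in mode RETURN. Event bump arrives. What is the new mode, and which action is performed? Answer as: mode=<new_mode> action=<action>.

current mode = RETURN; filter table to that mode:
  (RETURN, grasp_ok) → (PATROL, arm_retract)
  (RETURN, low_battery) → (AVOID, announce)
  (RETURN, bump) → (SEEK, motors_off)  ← event matches
  (RETURN, target_lost) → (CHARGE, arm_extend)
event = bump selects (SEEK, motors_off)

mode=SEEK action=motors_off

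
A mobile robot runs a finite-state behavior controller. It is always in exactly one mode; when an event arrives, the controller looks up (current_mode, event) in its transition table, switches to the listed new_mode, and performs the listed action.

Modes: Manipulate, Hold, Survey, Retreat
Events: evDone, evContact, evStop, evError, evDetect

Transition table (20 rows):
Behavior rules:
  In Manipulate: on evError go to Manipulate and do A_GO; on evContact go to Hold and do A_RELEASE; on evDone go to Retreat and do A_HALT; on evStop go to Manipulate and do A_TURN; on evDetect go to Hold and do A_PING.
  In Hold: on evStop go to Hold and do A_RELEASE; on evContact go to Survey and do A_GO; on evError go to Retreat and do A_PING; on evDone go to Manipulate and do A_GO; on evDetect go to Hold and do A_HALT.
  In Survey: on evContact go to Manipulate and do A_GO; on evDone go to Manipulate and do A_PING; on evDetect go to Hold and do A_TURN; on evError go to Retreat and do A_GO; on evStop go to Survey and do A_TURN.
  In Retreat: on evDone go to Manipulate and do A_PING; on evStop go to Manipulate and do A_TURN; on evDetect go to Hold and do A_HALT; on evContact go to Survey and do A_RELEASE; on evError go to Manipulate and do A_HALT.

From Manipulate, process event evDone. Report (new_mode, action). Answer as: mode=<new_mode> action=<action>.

mode=Retreat action=A_HALT

current mode = Manipulate; filter table to that mode:
  (Manipulate, evError) → (Manipulate, A_GO)
  (Manipulate, evContact) → (Hold, A_RELEASE)
  (Manipulate, evDone) → (Retreat, A_HALT)  ← event matches
  (Manipulate, evStop) → (Manipulate, A_TURN)
  (Manipulate, evDetect) → (Hold, A_PING)
event = evDone selects (Retreat, A_HALT)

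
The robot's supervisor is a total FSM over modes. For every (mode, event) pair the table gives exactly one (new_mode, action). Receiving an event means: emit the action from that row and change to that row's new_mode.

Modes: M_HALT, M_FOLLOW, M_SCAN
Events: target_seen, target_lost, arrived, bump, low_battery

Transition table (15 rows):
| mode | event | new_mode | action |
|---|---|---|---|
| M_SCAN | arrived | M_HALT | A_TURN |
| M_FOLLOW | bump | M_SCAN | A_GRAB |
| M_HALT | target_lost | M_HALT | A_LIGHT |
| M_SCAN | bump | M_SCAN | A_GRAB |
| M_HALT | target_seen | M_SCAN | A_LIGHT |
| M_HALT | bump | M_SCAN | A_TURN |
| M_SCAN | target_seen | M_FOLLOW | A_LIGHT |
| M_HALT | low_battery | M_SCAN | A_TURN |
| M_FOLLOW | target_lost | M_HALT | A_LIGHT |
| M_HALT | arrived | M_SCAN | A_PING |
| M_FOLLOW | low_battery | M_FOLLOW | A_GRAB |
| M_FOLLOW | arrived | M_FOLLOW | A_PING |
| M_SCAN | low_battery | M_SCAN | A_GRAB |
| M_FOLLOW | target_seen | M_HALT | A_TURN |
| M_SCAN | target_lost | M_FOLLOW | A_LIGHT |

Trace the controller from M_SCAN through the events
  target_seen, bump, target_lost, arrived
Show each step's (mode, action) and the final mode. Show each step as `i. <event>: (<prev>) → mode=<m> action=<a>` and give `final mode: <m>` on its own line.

final mode: M_FOLLOW

1. target_seen: (M_SCAN) → mode=M_FOLLOW action=A_LIGHT
2. bump: (M_FOLLOW) → mode=M_SCAN action=A_GRAB
3. target_lost: (M_SCAN) → mode=M_FOLLOW action=A_LIGHT
4. arrived: (M_FOLLOW) → mode=M_FOLLOW action=A_PING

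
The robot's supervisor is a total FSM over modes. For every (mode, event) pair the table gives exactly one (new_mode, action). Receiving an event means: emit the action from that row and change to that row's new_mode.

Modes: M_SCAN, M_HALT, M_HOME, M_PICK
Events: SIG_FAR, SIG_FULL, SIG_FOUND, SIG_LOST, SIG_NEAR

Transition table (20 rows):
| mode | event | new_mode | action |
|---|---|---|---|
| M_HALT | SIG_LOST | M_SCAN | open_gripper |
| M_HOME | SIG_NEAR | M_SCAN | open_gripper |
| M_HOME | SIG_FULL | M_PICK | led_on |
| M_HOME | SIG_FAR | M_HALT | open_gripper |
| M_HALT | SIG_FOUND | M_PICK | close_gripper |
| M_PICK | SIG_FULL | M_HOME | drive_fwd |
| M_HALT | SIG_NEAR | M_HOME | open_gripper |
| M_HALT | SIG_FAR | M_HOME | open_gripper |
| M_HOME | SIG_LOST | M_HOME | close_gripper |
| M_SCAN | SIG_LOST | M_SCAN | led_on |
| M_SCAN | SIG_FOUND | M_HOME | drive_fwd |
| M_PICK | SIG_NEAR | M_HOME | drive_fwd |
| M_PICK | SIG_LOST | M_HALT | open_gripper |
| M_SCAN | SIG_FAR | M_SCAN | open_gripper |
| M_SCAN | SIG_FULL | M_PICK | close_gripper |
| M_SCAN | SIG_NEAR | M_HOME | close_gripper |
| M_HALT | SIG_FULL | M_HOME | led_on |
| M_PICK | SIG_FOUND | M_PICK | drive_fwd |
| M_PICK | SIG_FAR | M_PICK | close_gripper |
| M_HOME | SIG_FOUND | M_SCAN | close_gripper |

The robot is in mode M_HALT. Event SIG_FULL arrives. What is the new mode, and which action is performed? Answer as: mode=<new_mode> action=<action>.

current mode = M_HALT; filter table to that mode:
  (M_HALT, SIG_LOST) → (M_SCAN, open_gripper)
  (M_HALT, SIG_FOUND) → (M_PICK, close_gripper)
  (M_HALT, SIG_NEAR) → (M_HOME, open_gripper)
  (M_HALT, SIG_FAR) → (M_HOME, open_gripper)
  (M_HALT, SIG_FULL) → (M_HOME, led_on)  ← event matches
event = SIG_FULL selects (M_HOME, led_on)

mode=M_HOME action=led_on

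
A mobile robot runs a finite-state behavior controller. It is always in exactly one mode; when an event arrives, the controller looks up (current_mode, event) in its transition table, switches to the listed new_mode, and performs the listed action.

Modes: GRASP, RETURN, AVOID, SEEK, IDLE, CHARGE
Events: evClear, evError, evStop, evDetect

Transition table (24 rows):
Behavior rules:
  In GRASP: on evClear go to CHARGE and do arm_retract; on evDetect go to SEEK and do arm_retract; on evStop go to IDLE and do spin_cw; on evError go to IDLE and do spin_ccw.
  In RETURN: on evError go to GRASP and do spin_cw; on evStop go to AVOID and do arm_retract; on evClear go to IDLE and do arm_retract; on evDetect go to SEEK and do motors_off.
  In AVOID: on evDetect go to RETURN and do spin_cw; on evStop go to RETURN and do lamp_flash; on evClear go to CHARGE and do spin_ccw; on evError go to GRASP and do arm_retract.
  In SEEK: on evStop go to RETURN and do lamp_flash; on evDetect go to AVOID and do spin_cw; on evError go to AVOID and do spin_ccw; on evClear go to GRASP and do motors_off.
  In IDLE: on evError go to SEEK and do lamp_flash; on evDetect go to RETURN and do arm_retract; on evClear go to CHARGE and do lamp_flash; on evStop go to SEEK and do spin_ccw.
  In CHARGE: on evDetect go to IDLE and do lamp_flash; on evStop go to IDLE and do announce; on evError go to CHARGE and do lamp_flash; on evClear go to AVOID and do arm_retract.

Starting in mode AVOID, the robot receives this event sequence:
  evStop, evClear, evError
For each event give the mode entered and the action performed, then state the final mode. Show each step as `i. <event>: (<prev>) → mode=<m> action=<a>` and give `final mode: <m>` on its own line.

1. evStop: (AVOID) → mode=RETURN action=lamp_flash
2. evClear: (RETURN) → mode=IDLE action=arm_retract
3. evError: (IDLE) → mode=SEEK action=lamp_flash

final mode: SEEK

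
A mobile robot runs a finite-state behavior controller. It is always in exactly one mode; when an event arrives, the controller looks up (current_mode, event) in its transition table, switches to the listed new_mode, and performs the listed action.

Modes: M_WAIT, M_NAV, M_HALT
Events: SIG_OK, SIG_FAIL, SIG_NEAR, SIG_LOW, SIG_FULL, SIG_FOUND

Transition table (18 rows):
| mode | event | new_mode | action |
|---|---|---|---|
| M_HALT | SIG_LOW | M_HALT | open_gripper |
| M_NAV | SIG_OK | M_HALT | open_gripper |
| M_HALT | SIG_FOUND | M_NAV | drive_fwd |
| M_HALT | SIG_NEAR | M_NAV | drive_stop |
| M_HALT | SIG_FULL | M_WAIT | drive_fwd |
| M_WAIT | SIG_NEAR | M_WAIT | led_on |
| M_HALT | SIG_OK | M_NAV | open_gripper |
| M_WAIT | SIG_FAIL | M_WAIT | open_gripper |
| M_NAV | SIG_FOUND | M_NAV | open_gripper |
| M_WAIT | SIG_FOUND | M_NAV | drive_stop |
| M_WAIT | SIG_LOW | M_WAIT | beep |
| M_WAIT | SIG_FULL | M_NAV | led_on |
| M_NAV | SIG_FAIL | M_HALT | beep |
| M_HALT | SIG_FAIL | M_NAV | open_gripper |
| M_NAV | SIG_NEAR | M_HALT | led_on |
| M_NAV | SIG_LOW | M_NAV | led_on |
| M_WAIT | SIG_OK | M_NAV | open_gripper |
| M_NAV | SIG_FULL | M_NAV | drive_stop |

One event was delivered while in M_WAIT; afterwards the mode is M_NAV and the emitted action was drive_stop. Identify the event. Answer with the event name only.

SIG_FOUND

try SIG_OK: (M_WAIT, SIG_OK) → (M_NAV, open_gripper)
try SIG_FAIL: (M_WAIT, SIG_FAIL) → (M_WAIT, open_gripper)
try SIG_NEAR: (M_WAIT, SIG_NEAR) → (M_WAIT, led_on)
try SIG_LOW: (M_WAIT, SIG_LOW) → (M_WAIT, beep)
try SIG_FULL: (M_WAIT, SIG_FULL) → (M_NAV, led_on)
try SIG_FOUND: (M_WAIT, SIG_FOUND) → (M_NAV, drive_stop)  ← matches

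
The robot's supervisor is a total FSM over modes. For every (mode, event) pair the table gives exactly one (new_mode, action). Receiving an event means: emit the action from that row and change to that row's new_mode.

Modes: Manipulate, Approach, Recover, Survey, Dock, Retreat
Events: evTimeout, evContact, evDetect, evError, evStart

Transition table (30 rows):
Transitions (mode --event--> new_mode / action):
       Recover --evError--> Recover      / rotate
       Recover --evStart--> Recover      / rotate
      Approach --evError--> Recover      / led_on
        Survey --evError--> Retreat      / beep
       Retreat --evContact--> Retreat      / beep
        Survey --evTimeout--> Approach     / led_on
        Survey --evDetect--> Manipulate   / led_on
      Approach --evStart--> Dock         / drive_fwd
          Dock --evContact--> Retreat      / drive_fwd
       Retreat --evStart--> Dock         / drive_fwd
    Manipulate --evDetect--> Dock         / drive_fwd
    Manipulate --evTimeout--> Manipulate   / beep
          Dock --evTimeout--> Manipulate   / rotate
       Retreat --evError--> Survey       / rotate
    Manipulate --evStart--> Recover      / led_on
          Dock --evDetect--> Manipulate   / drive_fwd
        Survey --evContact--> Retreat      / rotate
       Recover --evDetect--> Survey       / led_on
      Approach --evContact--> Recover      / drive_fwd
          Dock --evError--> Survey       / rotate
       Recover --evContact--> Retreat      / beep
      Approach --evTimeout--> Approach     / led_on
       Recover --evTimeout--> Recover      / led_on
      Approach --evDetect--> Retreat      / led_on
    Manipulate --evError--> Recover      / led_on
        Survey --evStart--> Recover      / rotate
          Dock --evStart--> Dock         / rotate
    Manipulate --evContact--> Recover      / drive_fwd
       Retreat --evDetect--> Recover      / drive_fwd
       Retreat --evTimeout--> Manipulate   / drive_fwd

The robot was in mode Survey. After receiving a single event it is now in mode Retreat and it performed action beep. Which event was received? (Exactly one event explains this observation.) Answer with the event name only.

try evTimeout: (Survey, evTimeout) → (Approach, led_on)
try evContact: (Survey, evContact) → (Retreat, rotate)
try evDetect: (Survey, evDetect) → (Manipulate, led_on)
try evError: (Survey, evError) → (Retreat, beep)  ← matches
try evStart: (Survey, evStart) → (Recover, rotate)

evError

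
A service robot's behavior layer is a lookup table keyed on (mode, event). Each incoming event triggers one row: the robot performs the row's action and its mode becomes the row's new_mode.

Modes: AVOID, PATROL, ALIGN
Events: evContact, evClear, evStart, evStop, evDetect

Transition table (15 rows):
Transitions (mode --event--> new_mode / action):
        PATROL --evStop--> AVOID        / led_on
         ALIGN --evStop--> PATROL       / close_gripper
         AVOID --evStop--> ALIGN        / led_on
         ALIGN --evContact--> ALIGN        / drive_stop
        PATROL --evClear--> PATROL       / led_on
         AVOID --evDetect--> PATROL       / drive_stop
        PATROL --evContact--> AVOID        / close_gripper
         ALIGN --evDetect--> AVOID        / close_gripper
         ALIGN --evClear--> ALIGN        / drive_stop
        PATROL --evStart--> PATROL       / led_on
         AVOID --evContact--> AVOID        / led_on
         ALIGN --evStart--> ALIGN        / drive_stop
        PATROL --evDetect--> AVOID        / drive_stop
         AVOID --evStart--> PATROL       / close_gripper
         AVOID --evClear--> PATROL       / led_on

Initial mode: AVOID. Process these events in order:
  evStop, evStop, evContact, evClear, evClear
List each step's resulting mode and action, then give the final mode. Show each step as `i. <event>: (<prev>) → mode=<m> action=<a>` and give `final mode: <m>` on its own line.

1. evStop: (AVOID) → mode=ALIGN action=led_on
2. evStop: (ALIGN) → mode=PATROL action=close_gripper
3. evContact: (PATROL) → mode=AVOID action=close_gripper
4. evClear: (AVOID) → mode=PATROL action=led_on
5. evClear: (PATROL) → mode=PATROL action=led_on

final mode: PATROL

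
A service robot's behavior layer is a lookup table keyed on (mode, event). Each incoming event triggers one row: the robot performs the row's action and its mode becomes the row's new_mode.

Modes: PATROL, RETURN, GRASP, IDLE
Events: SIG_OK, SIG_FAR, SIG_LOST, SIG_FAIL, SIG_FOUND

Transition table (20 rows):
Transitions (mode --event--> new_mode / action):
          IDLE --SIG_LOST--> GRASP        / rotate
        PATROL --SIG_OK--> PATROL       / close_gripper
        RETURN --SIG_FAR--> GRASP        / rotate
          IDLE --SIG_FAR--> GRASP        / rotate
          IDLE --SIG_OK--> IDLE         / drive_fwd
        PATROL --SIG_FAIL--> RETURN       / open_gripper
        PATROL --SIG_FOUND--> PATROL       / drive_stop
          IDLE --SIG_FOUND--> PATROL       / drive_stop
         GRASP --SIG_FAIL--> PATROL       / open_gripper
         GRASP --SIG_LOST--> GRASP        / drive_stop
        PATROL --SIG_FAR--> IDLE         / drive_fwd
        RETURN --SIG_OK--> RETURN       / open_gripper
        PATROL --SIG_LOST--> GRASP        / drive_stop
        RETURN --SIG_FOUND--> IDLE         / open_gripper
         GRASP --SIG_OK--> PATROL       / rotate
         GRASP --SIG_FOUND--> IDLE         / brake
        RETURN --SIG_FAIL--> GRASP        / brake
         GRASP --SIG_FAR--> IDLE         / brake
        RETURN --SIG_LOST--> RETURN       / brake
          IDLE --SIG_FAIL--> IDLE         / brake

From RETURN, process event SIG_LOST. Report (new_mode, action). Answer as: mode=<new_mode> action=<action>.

mode=RETURN action=brake

current mode = RETURN; filter table to that mode:
  (RETURN, SIG_FAR) → (GRASP, rotate)
  (RETURN, SIG_OK) → (RETURN, open_gripper)
  (RETURN, SIG_FOUND) → (IDLE, open_gripper)
  (RETURN, SIG_FAIL) → (GRASP, brake)
  (RETURN, SIG_LOST) → (RETURN, brake)  ← event matches
event = SIG_LOST selects (RETURN, brake)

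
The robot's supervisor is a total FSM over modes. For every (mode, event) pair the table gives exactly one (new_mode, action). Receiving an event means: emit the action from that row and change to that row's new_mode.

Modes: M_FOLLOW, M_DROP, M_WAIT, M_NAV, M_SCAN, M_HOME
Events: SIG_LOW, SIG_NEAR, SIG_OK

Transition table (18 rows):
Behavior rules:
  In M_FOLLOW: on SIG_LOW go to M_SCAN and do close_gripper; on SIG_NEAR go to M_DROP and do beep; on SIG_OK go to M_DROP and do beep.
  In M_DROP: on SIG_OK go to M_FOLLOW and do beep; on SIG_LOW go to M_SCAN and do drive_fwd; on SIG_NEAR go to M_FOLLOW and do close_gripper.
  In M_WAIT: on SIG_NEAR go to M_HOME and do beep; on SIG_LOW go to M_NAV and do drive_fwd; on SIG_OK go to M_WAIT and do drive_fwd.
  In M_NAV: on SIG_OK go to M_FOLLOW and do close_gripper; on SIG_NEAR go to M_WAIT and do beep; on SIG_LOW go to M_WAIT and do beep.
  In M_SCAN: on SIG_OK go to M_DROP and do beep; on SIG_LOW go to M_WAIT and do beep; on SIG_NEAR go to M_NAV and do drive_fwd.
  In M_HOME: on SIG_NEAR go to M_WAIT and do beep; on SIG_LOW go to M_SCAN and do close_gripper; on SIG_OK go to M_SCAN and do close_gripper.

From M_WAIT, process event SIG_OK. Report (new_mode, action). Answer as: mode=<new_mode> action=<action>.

mode=M_WAIT action=drive_fwd

current mode = M_WAIT; filter table to that mode:
  (M_WAIT, SIG_NEAR) → (M_HOME, beep)
  (M_WAIT, SIG_LOW) → (M_NAV, drive_fwd)
  (M_WAIT, SIG_OK) → (M_WAIT, drive_fwd)  ← event matches
event = SIG_OK selects (M_WAIT, drive_fwd)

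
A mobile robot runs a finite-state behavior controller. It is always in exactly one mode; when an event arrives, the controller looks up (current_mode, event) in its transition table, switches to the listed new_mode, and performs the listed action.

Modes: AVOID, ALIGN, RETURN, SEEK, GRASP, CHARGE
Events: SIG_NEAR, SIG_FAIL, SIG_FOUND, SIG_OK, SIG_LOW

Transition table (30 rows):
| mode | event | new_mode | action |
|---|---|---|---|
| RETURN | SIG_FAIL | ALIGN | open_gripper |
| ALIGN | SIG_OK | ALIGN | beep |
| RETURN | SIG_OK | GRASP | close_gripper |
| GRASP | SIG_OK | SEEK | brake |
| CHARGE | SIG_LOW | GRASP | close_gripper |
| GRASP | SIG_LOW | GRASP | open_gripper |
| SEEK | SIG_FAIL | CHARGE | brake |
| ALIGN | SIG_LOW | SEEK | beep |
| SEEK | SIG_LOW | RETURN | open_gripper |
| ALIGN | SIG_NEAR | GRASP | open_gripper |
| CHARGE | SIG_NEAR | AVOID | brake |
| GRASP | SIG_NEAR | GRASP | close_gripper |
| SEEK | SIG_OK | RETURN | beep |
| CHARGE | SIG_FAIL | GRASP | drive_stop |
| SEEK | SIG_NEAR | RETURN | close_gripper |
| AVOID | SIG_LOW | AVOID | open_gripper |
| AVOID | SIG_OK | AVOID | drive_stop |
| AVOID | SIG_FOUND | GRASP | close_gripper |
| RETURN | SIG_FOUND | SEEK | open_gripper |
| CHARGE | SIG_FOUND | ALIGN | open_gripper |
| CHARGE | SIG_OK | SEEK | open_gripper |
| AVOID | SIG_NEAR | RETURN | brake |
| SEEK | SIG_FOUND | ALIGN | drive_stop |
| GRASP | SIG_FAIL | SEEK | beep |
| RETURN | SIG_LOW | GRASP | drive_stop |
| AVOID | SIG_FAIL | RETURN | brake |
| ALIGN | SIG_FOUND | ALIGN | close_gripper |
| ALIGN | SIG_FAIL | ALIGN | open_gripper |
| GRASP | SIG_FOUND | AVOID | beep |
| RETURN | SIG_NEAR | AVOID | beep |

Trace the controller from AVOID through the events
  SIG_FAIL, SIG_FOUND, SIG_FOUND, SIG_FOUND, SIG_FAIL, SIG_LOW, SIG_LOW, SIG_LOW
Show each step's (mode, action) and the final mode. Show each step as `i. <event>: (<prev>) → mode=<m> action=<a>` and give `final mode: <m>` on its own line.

final mode: GRASP

1. SIG_FAIL: (AVOID) → mode=RETURN action=brake
2. SIG_FOUND: (RETURN) → mode=SEEK action=open_gripper
3. SIG_FOUND: (SEEK) → mode=ALIGN action=drive_stop
4. SIG_FOUND: (ALIGN) → mode=ALIGN action=close_gripper
5. SIG_FAIL: (ALIGN) → mode=ALIGN action=open_gripper
6. SIG_LOW: (ALIGN) → mode=SEEK action=beep
7. SIG_LOW: (SEEK) → mode=RETURN action=open_gripper
8. SIG_LOW: (RETURN) → mode=GRASP action=drive_stop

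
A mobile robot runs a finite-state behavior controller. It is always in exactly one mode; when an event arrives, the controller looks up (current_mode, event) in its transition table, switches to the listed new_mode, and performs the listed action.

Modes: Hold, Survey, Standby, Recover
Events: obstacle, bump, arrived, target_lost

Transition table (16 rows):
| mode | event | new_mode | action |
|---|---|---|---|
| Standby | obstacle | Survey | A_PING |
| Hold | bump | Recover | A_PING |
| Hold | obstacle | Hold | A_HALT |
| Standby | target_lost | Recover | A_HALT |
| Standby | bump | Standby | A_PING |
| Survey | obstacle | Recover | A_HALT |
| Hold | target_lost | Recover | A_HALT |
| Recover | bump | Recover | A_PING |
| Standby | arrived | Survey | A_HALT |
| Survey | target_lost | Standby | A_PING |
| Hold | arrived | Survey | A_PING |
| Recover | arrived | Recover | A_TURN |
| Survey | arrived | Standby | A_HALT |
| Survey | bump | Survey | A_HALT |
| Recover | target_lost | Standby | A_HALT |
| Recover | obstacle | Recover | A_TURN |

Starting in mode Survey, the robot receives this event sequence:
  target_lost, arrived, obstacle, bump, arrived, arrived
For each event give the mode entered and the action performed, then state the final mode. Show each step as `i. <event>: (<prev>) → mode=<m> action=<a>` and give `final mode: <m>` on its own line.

1. target_lost: (Survey) → mode=Standby action=A_PING
2. arrived: (Standby) → mode=Survey action=A_HALT
3. obstacle: (Survey) → mode=Recover action=A_HALT
4. bump: (Recover) → mode=Recover action=A_PING
5. arrived: (Recover) → mode=Recover action=A_TURN
6. arrived: (Recover) → mode=Recover action=A_TURN

final mode: Recover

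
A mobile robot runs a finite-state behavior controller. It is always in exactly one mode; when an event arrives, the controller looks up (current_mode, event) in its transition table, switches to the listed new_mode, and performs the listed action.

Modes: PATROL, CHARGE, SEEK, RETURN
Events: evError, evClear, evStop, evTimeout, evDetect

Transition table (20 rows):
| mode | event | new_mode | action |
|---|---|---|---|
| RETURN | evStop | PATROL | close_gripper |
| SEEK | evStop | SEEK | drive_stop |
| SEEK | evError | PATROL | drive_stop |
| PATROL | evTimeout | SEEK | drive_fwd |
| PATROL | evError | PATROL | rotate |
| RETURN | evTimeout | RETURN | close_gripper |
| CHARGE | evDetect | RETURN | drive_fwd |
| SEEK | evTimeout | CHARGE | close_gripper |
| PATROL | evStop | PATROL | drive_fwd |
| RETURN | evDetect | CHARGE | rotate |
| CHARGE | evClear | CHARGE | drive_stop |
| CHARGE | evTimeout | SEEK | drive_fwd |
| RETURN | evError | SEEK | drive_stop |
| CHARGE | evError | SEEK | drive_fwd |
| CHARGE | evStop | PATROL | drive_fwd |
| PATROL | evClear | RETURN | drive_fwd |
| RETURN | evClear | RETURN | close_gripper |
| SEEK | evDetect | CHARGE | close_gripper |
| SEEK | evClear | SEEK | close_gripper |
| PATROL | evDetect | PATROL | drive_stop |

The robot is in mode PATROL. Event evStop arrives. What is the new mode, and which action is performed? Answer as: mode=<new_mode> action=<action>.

current mode = PATROL; filter table to that mode:
  (PATROL, evTimeout) → (SEEK, drive_fwd)
  (PATROL, evError) → (PATROL, rotate)
  (PATROL, evStop) → (PATROL, drive_fwd)  ← event matches
  (PATROL, evClear) → (RETURN, drive_fwd)
  (PATROL, evDetect) → (PATROL, drive_stop)
event = evStop selects (PATROL, drive_fwd)

mode=PATROL action=drive_fwd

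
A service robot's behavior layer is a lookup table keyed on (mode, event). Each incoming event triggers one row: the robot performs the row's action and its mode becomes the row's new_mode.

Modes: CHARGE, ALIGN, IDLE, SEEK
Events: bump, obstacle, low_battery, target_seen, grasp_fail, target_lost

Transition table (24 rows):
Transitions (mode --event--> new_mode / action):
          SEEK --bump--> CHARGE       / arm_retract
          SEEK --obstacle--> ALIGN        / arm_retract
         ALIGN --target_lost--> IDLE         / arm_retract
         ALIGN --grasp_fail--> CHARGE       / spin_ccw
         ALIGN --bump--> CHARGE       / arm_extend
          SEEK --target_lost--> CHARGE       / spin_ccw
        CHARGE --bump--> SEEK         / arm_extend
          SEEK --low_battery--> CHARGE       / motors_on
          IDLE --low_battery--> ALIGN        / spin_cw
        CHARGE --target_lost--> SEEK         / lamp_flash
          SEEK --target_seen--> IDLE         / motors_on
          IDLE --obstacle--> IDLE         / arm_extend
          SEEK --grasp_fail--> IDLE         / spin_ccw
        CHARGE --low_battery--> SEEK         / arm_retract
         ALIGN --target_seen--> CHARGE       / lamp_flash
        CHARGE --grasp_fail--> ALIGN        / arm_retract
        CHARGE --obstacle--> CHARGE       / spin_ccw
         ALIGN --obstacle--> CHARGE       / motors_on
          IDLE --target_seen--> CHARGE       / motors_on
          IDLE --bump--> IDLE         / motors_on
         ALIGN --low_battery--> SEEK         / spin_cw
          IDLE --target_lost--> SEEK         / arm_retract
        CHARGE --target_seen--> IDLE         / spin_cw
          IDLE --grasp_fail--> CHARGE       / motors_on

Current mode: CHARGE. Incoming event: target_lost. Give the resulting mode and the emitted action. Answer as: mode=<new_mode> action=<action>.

current mode = CHARGE; filter table to that mode:
  (CHARGE, bump) → (SEEK, arm_extend)
  (CHARGE, target_lost) → (SEEK, lamp_flash)  ← event matches
  (CHARGE, low_battery) → (SEEK, arm_retract)
  (CHARGE, grasp_fail) → (ALIGN, arm_retract)
  (CHARGE, obstacle) → (CHARGE, spin_ccw)
  (CHARGE, target_seen) → (IDLE, spin_cw)
event = target_lost selects (SEEK, lamp_flash)

mode=SEEK action=lamp_flash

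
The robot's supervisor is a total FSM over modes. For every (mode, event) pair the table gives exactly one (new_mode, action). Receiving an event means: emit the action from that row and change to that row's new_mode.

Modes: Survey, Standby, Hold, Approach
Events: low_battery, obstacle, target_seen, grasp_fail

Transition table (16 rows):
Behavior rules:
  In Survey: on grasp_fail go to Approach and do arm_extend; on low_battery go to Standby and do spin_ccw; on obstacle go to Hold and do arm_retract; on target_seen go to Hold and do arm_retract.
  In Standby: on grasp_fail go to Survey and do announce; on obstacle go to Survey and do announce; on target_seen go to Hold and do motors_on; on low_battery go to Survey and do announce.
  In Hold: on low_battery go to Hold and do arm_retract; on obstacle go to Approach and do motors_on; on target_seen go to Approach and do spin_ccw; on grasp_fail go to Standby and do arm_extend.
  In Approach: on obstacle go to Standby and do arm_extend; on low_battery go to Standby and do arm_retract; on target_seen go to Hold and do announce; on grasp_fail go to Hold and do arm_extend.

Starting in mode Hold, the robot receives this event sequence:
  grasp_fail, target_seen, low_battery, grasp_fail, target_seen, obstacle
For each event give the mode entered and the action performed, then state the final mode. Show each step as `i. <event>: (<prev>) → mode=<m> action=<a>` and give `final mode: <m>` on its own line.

final mode: Approach

1. grasp_fail: (Hold) → mode=Standby action=arm_extend
2. target_seen: (Standby) → mode=Hold action=motors_on
3. low_battery: (Hold) → mode=Hold action=arm_retract
4. grasp_fail: (Hold) → mode=Standby action=arm_extend
5. target_seen: (Standby) → mode=Hold action=motors_on
6. obstacle: (Hold) → mode=Approach action=motors_on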